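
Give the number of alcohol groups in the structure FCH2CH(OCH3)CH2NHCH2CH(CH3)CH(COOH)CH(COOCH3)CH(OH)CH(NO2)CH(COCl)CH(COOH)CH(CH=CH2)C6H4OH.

1

Reading the structure from left to right:
  FCH2: halogen on an sp³ carbon → alkyl halide.
  CH(OCH3): pendant –OCH3: C–O–C with sp³ C, no adjacent C=O → ether.
  CH2NHCH2: C–N–C with sp³ carbons and no adjacent C=O → amine (secondary).
  CH(COOH): pendant –COOH: carbonyl C bonded to C and –OH → carboxylic acid.
  CH(COOCH3): pendant –COOCH3: carbonyl C bonded to C and –OCH3 → ester.
  CH(OH): –OH on an sp³ carbon → alcohol (secondary).
  CH(NO2): –NO2 on an sp³ carbon → nitro (the N=O is not a carbonyl).
  CH(COCl): pendant –C(=O)X: carbonyl C bonded to C and halogen → acyl halide.
  CH(COOH): pendant –COOH: carbonyl C bonded to C and –OH → carboxylic acid.
  CH(CH=CH2): pendant –CH=CH2: C=C double bond → alkene.
  C6H4OH: –OH attached directly to an aromatic ring → phenol (not alcohol); the ring itself is an arene.
Alcohol appears at: CH(OH) → 1.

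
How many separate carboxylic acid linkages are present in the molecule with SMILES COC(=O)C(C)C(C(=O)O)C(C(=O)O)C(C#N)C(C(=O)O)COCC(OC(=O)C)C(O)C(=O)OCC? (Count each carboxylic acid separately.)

Working along the chain:
  CH3OOC: CH3O–C(=O)–: carbonyl C bonded to C and to –OCH3 → ester (not ketone + ether).
  CH(COOH): pendant –COOH: carbonyl C bonded to C and –OH → carboxylic acid.
  CH(COOH): pendant –COOH: carbonyl C bonded to C and –OH → carboxylic acid.
  CH(CN): pendant –C≡N: nitrile.
  CH(COOH): pendant –COOH: carbonyl C bonded to C and –OH → carboxylic acid.
  CH2OCH2: C–O–C with sp³ carbons on both sides and no adjacent C=O → ether.
  CH(OCOCH3): pendant –OC(=O)CH3: an acyloxy group → ester.
  CH(OH): –OH on an sp³ carbon → alcohol (secondary).
  COOCH2CH3: –C(=O)OCH2CH3: carbonyl C bonded to C and to –OEt → ester.
Carboxylic acid appears at: CH(COOH), CH(COOH), CH(COOH) → 3.

3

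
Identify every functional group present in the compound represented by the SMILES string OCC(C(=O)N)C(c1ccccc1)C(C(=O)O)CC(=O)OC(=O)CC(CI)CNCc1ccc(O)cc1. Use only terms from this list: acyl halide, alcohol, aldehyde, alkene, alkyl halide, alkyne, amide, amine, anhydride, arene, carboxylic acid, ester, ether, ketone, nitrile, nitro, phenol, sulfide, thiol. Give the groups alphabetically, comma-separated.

alcohol, alkyl halide, amide, amine, anhydride, arene, carboxylic acid, phenol

Reading the structure from left to right:
  HOCH2: HO– on an sp³ carbon → alcohol.
  CH(CONH2): pendant –CONH2: carbonyl C bonded to C and N → amide.
  CH(C6H5): pendant –C6H5: benzene ring → arene.
  CH(COOH): pendant –COOH: carbonyl C bonded to C and –OH → carboxylic acid.
  CH2CO-O-COCH2: two acyl groups sharing one oxygen, –C(=O)–O–C(=O)– → anhydride.
  CH(CH2I): pendant –CH2X: halogen on sp³ carbon → alkyl halide.
  CH2NHCH2: C–N–C with sp³ carbons and no adjacent C=O → amine (secondary).
  C6H4OH: –OH attached directly to an aromatic ring → phenol (not alcohol); the ring itself is an arene.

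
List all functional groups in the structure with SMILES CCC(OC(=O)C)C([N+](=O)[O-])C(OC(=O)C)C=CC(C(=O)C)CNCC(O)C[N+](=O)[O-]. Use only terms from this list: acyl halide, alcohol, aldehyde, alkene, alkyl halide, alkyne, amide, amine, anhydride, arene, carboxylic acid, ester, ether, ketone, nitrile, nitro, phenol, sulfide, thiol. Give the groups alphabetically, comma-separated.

alcohol, alkene, amine, ester, ketone, nitro

Taking each segment in turn:
  CH(OCOCH3): pendant –OC(=O)CH3: an acyloxy group → ester.
  CH(NO2): –NO2 on an sp³ carbon → nitro (the N=O is not a carbonyl).
  CH(OCOCH3): pendant –OC(=O)CH3: an acyloxy group → ester.
  CH=CH: C=C double bond → alkene.
  CH(COCH3): pendant –COCH3: carbonyl C bonded to two carbons → ketone.
  CH2NHCH2: C–N–C with sp³ carbons and no adjacent C=O → amine (secondary).
  CH(OH): –OH on an sp³ carbon → alcohol (secondary).
  CH2NO2: –NO2 on carbon → nitro group.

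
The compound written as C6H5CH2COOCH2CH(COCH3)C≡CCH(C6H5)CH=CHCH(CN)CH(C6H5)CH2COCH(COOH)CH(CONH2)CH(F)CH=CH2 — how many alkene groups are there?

2

C6H5– phenyl ring → arene.
–C(=O)–O–C with C on the carbonyl side → ester.
pendant –COCH3: carbonyl C bonded to two carbons → ketone.
C≡C triple bond → alkyne.
pendant –C6H5: benzene ring → arene.
C=C double bond → alkene.
pendant –C≡N: nitrile.
pendant –C6H5: benzene ring → arene.
–C(=O)– with carbon on both sides → ketone.
pendant –COOH: carbonyl C bonded to C and –OH → carboxylic acid.
pendant –CONH2: carbonyl C bonded to C and N → amide.
halogen on an sp³ carbon → alkyl halide.
C=C double bond → alkene.
Alkene appears at: CH=CH, CH=CH2 → 2.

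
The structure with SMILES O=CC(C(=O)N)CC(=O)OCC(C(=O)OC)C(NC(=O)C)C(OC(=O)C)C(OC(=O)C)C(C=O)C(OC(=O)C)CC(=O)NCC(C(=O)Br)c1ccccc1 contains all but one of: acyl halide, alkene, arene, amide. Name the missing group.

acyl halide: present (CH(COBr) — pendant –C(=O)X: carbonyl C bonded to C and halogen → acyl halide).
arene: present (C6H5 — –C6H5 phenyl ring → arene).
amide: present (CH(CONH2) — pendant –CONH2: carbonyl C bonded to C and N → amide).
alkene: absent. In C6H5, the C=C units are part of an aromatic ring, which is an arene, not an isolated alkene.

alkene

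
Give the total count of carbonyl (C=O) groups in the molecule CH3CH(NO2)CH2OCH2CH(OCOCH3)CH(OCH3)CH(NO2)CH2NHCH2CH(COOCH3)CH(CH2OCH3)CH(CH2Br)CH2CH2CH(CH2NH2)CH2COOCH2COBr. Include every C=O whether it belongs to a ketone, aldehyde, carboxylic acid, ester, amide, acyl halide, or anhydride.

4

CH(OCOCH3): ester, 1 C=O (running total 1).
CH(COOCH3): ester, 1 C=O (running total 2).
CH2COOCH2: ester, 1 C=O (running total 3).
COBr: acyl halide, 1 C=O (running total 4).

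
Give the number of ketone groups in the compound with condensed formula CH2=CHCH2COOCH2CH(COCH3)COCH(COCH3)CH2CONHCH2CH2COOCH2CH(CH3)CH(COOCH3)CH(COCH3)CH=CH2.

4

Reading the structure from left to right:
  CH2=CH: C=C double bond → alkene.
  CH2COOCH2: –C(=O)–O–C with C on the carbonyl side → ester.
  CH(COCH3): pendant –COCH3: carbonyl C bonded to two carbons → ketone.
  CO: –C(=O)– with carbon on both sides → ketone.
  CH(COCH3): pendant –COCH3: carbonyl C bonded to two carbons → ketone.
  CH2CONHCH2: –C(=O)–N– linkage → amide (the N is not an amine).
  CH2COOCH2: –C(=O)–O–C with C on the carbonyl side → ester.
  CH(COOCH3): pendant –COOCH3: carbonyl C bonded to C and –OCH3 → ester.
  CH(COCH3): pendant –COCH3: carbonyl C bonded to two carbons → ketone.
  CH=CH2: C=C double bond → alkene.
Ketone appears at: CH(COCH3), CO, CH(COCH3), CH(COCH3) → 4.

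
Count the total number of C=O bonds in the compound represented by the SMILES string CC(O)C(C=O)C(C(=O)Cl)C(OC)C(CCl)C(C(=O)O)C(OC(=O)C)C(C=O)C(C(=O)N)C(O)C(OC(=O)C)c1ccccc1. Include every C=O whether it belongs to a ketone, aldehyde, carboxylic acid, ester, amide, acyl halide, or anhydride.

7

CH(CHO): aldehyde, 1 C=O (running total 1).
CH(COCl): acyl halide, 1 C=O (running total 2).
CH(COOH): carboxylic acid, 1 C=O (running total 3).
CH(OCOCH3): ester, 1 C=O (running total 4).
CH(CHO): aldehyde, 1 C=O (running total 5).
CH(CONH2): amide, 1 C=O (running total 6).
CH(OCOCH3): ester, 1 C=O (running total 7).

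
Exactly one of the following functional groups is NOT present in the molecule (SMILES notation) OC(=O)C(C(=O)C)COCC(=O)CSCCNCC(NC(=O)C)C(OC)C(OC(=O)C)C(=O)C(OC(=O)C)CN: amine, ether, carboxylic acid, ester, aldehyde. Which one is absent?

aldehyde

carboxylic acid: present (HOOC — –COOH: carbonyl C bonded to –OH and C → carboxylic acid (the –OH is not a separate alcohol)).
ether: present (CH2OCH2 — C–O–C with sp³ carbons on both sides and no adjacent C=O → ether).
ester: present (CH(OCOCH3) — pendant –OC(=O)CH3: an acyloxy group → ester).
amine: present (CH2NHCH2 — C–N–C with sp³ carbons and no adjacent C=O → amine (secondary)).
aldehyde: absent. In each of CH(COCH3) and CO, the carbonyl carbon is bonded to two carbons, so it is a ketone, not an aldehyde. In HOOC, the carbonyl carbon bears –OH, not –H, so it is a carboxylic acid.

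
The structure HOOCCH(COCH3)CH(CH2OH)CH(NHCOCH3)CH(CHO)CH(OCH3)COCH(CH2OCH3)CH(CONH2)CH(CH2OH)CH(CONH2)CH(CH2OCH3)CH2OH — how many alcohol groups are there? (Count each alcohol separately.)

3

Taking each segment in turn:
  HOOC: –COOH: carbonyl C bonded to –OH and C → carboxylic acid (the –OH is not a separate alcohol).
  CH(COCH3): pendant –COCH3: carbonyl C bonded to two carbons → ketone.
  CH(CH2OH): pendant –CH2OH on an sp³ backbone C → alcohol.
  CH(NHCOCH3): pendant –NHC(=O)CH3: N bonded to a carbonyl → amide (not amine).
  CH(CHO): pendant –CHO: carbonyl C bonded to C and H → aldehyde.
  CH(OCH3): pendant –OCH3: C–O–C with sp³ C, no adjacent C=O → ether.
  CO: –C(=O)– with carbon on both sides → ketone.
  CH(CH2OCH3): pendant –CH2OCH3: C–O–C linkage → ether.
  CH(CONH2): pendant –CONH2: carbonyl C bonded to C and N → amide.
  CH(CH2OH): pendant –CH2OH on an sp³ backbone C → alcohol.
  CH(CONH2): pendant –CONH2: carbonyl C bonded to C and N → amide.
  CH(CH2OCH3): pendant –CH2OCH3: C–O–C linkage → ether.
  CH2OH: –OH on an sp³ carbon → alcohol.
Alcohol appears at: CH(CH2OH), CH(CH2OH), CH2OH → 3.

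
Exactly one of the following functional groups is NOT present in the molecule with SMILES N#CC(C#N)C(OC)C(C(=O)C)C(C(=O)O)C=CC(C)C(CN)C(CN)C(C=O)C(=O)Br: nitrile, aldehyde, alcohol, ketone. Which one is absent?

alcohol

aldehyde: present (CH(CHO) — pendant –CHO: carbonyl C bonded to C and H → aldehyde).
ketone: present (CH(COCH3) — pendant –COCH3: carbonyl C bonded to two carbons → ketone).
nitrile: present (N≡C — N≡C–: carbon triple-bonded to nitrogen → nitrile).
alcohol: absent. In CH(COOH), the –OH sits on a carbonyl carbon, making it part of a carboxylic acid, not an alcohol.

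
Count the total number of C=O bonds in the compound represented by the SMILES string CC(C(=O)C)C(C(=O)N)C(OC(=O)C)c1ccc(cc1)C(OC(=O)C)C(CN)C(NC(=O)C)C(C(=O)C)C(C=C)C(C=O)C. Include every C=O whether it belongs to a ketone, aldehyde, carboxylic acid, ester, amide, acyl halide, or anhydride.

CH(COCH3): ketone, 1 C=O (running total 1).
CH(CONH2): amide, 1 C=O (running total 2).
CH(OCOCH3): ester, 1 C=O (running total 3).
CH(OCOCH3): ester, 1 C=O (running total 4).
CH(NHCOCH3): amide, 1 C=O (running total 5).
CH(COCH3): ketone, 1 C=O (running total 6).
CH(CHO): aldehyde, 1 C=O (running total 7).

7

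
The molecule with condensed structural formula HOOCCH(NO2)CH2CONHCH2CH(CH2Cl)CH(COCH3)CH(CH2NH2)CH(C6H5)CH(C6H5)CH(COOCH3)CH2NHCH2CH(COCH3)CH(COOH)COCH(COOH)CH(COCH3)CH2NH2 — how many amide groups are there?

Reading the structure from left to right:
  HOOC: –COOH: carbonyl C bonded to –OH and C → carboxylic acid (the –OH is not a separate alcohol).
  CH(NO2): –NO2 on an sp³ carbon → nitro (the N=O is not a carbonyl).
  CH2CONHCH2: –C(=O)–N– linkage → amide (the N is not an amine).
  CH(CH2Cl): pendant –CH2X: halogen on sp³ carbon → alkyl halide.
  CH(COCH3): pendant –COCH3: carbonyl C bonded to two carbons → ketone.
  CH(CH2NH2): pendant –CH2NH2: N on sp³ C, no adjacent C=O → amine.
  CH(C6H5): pendant –C6H5: benzene ring → arene.
  CH(C6H5): pendant –C6H5: benzene ring → arene.
  CH(COOCH3): pendant –COOCH3: carbonyl C bonded to C and –OCH3 → ester.
  CH2NHCH2: C–N–C with sp³ carbons and no adjacent C=O → amine (secondary).
  CH(COCH3): pendant –COCH3: carbonyl C bonded to two carbons → ketone.
  CH(COOH): pendant –COOH: carbonyl C bonded to C and –OH → carboxylic acid.
  CO: –C(=O)– with carbon on both sides → ketone.
  CH(COOH): pendant –COOH: carbonyl C bonded to C and –OH → carboxylic acid.
  CH(COCH3): pendant –COCH3: carbonyl C bonded to two carbons → ketone.
  CH2NH2: –NH2 on an sp³ carbon with no adjacent C=O → amine.
Amide appears at: CH2CONHCH2 → 1.

1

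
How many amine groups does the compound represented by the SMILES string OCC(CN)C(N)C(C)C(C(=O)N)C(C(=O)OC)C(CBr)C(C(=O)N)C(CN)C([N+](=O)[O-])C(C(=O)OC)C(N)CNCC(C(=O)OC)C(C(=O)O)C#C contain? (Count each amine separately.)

5

HO– on an sp³ carbon → alcohol.
pendant –CH2NH2: N on sp³ C, no adjacent C=O → amine.
–NH2 on an sp³ carbon with no adjacent C=O → amine.
pendant –CONH2: carbonyl C bonded to C and N → amide.
pendant –COOCH3: carbonyl C bonded to C and –OCH3 → ester.
pendant –CH2X: halogen on sp³ carbon → alkyl halide.
pendant –CONH2: carbonyl C bonded to C and N → amide.
pendant –CH2NH2: N on sp³ C, no adjacent C=O → amine.
–NO2 on an sp³ carbon → nitro (the N=O is not a carbonyl).
pendant –COOCH3: carbonyl C bonded to C and –OCH3 → ester.
–NH2 on an sp³ carbon with no adjacent C=O → amine.
C–N–C with sp³ carbons and no adjacent C=O → amine (secondary).
pendant –COOCH3: carbonyl C bonded to C and –OCH3 → ester.
pendant –COOH: carbonyl C bonded to C and –OH → carboxylic acid.
C≡C triple bond → alkyne.
Amine appears at: CH(CH2NH2), CH(NH2), CH(CH2NH2), CH(NH2), CH2NHCH2 → 5.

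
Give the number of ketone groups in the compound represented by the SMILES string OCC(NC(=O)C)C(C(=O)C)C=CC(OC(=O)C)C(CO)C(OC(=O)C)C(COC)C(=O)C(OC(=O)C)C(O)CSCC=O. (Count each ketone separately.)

2

HO– on an sp³ carbon → alcohol.
pendant –NHC(=O)CH3: N bonded to a carbonyl → amide (not amine).
pendant –COCH3: carbonyl C bonded to two carbons → ketone.
C=C double bond → alkene.
pendant –OC(=O)CH3: an acyloxy group → ester.
pendant –CH2OH on an sp³ backbone C → alcohol.
pendant –OC(=O)CH3: an acyloxy group → ester.
pendant –CH2OCH3: C–O–C linkage → ether.
–C(=O)– with carbon on both sides → ketone.
pendant –OC(=O)CH3: an acyloxy group → ester.
–OH on an sp³ carbon → alcohol (secondary).
C–S–C linkage → sulfide (thioether).
terminal –CHO: carbonyl C bonded to H and C → aldehyde.
Ketone appears at: CH(COCH3), CO → 2.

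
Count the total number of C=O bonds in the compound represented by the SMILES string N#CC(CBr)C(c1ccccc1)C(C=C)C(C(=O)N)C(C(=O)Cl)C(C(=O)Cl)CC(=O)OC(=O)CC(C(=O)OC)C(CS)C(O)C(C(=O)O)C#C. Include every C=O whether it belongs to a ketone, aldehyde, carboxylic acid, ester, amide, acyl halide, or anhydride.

CH(CONH2): amide, 1 C=O (running total 1).
CH(COCl): acyl halide, 1 C=O (running total 2).
CH(COCl): acyl halide, 1 C=O (running total 3).
CH2CO-O-COCH2: anhydride, 2 C=O (running total 5).
CH(COOCH3): ester, 1 C=O (running total 6).
CH(COOH): carboxylic acid, 1 C=O (running total 7).

7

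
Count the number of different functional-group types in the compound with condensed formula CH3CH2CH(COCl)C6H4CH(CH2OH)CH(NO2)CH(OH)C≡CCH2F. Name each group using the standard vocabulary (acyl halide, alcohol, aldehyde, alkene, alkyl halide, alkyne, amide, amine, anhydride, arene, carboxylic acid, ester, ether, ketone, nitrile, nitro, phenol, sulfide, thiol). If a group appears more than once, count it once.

6

Taking each segment in turn:
  CH(COCl): pendant –C(=O)X: carbonyl C bonded to C and halogen → acyl halide.
  C6H4: para-disubstituted benzene ring → arene.
  CH(CH2OH): pendant –CH2OH on an sp³ backbone C → alcohol.
  CH(NO2): –NO2 on an sp³ carbon → nitro (the N=O is not a carbonyl).
  CH(OH): –OH on an sp³ carbon → alcohol (secondary).
  C≡C: C≡C triple bond → alkyne.
  CH2F: halogen on an sp³ carbon → alkyl halide.
Distinct types present: acyl halide, alcohol, alkyl halide, alkyne, arene, nitro.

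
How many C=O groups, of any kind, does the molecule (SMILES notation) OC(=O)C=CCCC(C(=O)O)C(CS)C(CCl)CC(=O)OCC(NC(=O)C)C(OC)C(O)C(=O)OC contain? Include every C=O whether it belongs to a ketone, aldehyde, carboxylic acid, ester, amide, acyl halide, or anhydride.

HOOC: carboxylic acid, 1 C=O (running total 1).
CH(COOH): carboxylic acid, 1 C=O (running total 2).
CH2COOCH2: ester, 1 C=O (running total 3).
CH(NHCOCH3): amide, 1 C=O (running total 4).
COOCH3: ester, 1 C=O (running total 5).

5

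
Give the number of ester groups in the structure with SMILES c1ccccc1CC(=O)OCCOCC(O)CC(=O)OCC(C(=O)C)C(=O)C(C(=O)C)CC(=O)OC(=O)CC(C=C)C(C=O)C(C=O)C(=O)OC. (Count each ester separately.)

Working along the chain:
  C6H5: C6H5– phenyl ring → arene.
  CH2COOCH2: –C(=O)–O–C with C on the carbonyl side → ester.
  CH2OCH2: C–O–C with sp³ carbons on both sides and no adjacent C=O → ether.
  CH(OH): –OH on an sp³ carbon → alcohol (secondary).
  CH2COOCH2: –C(=O)–O–C with C on the carbonyl side → ester.
  CH(COCH3): pendant –COCH3: carbonyl C bonded to two carbons → ketone.
  CO: –C(=O)– with carbon on both sides → ketone.
  CH(COCH3): pendant –COCH3: carbonyl C bonded to two carbons → ketone.
  CH2CO-O-COCH2: two acyl groups sharing one oxygen, –C(=O)–O–C(=O)– → anhydride.
  CH(CH=CH2): pendant –CH=CH2: C=C double bond → alkene.
  CH(CHO): pendant –CHO: carbonyl C bonded to C and H → aldehyde.
  CH(CHO): pendant –CHO: carbonyl C bonded to C and H → aldehyde.
  COOCH3: –C(=O)OCH3: carbonyl C bonded to C and to –OCH3 → ester (not ketone + ether).
Ester appears at: CH2COOCH2, CH2COOCH2, COOCH3 → 3.

3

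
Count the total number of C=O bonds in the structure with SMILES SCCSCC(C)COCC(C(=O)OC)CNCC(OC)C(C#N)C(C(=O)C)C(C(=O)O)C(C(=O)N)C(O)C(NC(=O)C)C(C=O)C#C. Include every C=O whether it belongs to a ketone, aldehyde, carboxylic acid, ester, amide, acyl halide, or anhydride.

CH(COOCH3): ester, 1 C=O (running total 1).
CH(COCH3): ketone, 1 C=O (running total 2).
CH(COOH): carboxylic acid, 1 C=O (running total 3).
CH(CONH2): amide, 1 C=O (running total 4).
CH(NHCOCH3): amide, 1 C=O (running total 5).
CH(CHO): aldehyde, 1 C=O (running total 6).

6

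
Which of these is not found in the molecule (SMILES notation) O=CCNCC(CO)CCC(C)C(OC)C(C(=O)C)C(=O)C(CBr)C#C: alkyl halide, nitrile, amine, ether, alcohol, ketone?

nitrile

amine: present (CH2NHCH2 — C–N–C with sp³ carbons and no adjacent C=O → amine (secondary)).
ketone: present (CH(COCH3) — pendant –COCH3: carbonyl C bonded to two carbons → ketone).
alkyl halide: present (CH(CH2Br) — pendant –CH2X: halogen on sp³ carbon → alkyl halide).
ether: present (CH(OCH3) — pendant –OCH3: C–O–C with sp³ C, no adjacent C=O → ether).
alcohol: present (CH(CH2OH) — pendant –CH2OH on an sp³ backbone C → alcohol).
nitrile: absent. In C≡CH, the triple bond is C≡C, not C≡N.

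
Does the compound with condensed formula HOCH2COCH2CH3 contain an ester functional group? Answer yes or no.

no

Working along the chain:
  HOCH2: HO– on an sp³ carbon → alcohol.
  CO: –C(=O)– with carbon on both sides → ketone.
The groups actually present are: alcohol, ketone.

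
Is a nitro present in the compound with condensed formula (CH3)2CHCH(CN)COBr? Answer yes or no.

Working along the chain:
  CH(CN): pendant –C≡N: nitrile.
  COBr: –C(=O)Br: carbonyl C bonded to C and to a halogen → acyl halide (not alkyl halide).
The groups actually present are: acyl halide, nitrile.

no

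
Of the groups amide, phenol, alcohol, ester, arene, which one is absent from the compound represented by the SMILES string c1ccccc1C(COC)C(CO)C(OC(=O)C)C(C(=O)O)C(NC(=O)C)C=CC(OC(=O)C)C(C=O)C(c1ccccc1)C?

alcohol: present (CH(CH2OH) — pendant –CH2OH on an sp³ backbone C → alcohol).
arene: present (C6H5 — C6H5– phenyl ring → arene).
amide: present (CH(NHCOCH3) — pendant –NHC(=O)CH3: N bonded to a carbonyl → amide (not amine)).
ester: present (CH(OCOCH3) — pendant –OC(=O)CH3: an acyloxy group → ester).
phenol: absent. In CH(CH2OH), the –OH is on an sp³ carbon, not on an aromatic ring, so it is an alcohol.

phenol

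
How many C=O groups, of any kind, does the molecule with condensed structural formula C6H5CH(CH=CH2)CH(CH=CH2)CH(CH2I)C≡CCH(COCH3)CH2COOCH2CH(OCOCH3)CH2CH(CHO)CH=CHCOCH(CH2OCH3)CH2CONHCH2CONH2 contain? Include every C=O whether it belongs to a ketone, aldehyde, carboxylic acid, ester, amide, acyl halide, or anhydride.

CH(COCH3): ketone, 1 C=O (running total 1).
CH2COOCH2: ester, 1 C=O (running total 2).
CH(OCOCH3): ester, 1 C=O (running total 3).
CH(CHO): aldehyde, 1 C=O (running total 4).
CO: ketone, 1 C=O (running total 5).
CH2CONHCH2: amide, 1 C=O (running total 6).
CONH2: amide, 1 C=O (running total 7).

7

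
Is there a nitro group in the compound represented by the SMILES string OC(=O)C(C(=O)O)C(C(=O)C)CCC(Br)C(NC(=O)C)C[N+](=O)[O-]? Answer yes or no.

Working along the chain:
  HOOC: –COOH: carbonyl C bonded to –OH and C → carboxylic acid (the –OH is not a separate alcohol).
  CH(COOH): pendant –COOH: carbonyl C bonded to C and –OH → carboxylic acid.
  CH(COCH3): pendant –COCH3: carbonyl C bonded to two carbons → ketone.
  CH(Br): halogen on an sp³ carbon → alkyl halide.
  CH(NHCOCH3): pendant –NHC(=O)CH3: N bonded to a carbonyl → amide (not amine).
  CH2NO2: –NO2 on carbon → nitro group.
The CH2NO2 segment supplies the nitro: –NO2 on carbon → nitro group.

yes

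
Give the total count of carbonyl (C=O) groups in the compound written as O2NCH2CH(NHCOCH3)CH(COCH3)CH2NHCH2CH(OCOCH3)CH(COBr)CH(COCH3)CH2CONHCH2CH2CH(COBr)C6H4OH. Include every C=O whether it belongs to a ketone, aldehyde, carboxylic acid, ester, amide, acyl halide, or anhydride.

7

CH(NHCOCH3): amide, 1 C=O (running total 1).
CH(COCH3): ketone, 1 C=O (running total 2).
CH(OCOCH3): ester, 1 C=O (running total 3).
CH(COBr): acyl halide, 1 C=O (running total 4).
CH(COCH3): ketone, 1 C=O (running total 5).
CH2CONHCH2: amide, 1 C=O (running total 6).
CH(COBr): acyl halide, 1 C=O (running total 7).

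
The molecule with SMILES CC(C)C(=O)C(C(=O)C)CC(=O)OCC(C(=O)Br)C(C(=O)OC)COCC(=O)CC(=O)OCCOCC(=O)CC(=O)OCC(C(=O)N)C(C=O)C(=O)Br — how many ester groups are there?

–C(=O)– with carbon on both sides → ketone.
pendant –COCH3: carbonyl C bonded to two carbons → ketone.
–C(=O)–O–C with C on the carbonyl side → ester.
pendant –C(=O)X: carbonyl C bonded to C and halogen → acyl halide.
pendant –COOCH3: carbonyl C bonded to C and –OCH3 → ester.
C–O–C with sp³ carbons on both sides and no adjacent C=O → ether.
–C(=O)– with carbon on both sides → ketone.
–C(=O)–O–C with C on the carbonyl side → ester.
C–O–C with sp³ carbons on both sides and no adjacent C=O → ether.
–C(=O)– with carbon on both sides → ketone.
–C(=O)–O–C with C on the carbonyl side → ester.
pendant –CONH2: carbonyl C bonded to C and N → amide.
pendant –CHO: carbonyl C bonded to C and H → aldehyde.
–C(=O)Br: carbonyl C bonded to C and to a halogen → acyl halide (not alkyl halide).
Ester appears at: CH2COOCH2, CH(COOCH3), CH2COOCH2, CH2COOCH2 → 4.

4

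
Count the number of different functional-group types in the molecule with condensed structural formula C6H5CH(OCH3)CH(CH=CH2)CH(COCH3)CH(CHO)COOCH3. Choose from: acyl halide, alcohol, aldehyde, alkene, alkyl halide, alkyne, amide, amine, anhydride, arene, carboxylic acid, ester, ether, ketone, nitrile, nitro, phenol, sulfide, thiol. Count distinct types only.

Taking each segment in turn:
  C6H5: C6H5– phenyl ring → arene.
  CH(OCH3): pendant –OCH3: C–O–C with sp³ C, no adjacent C=O → ether.
  CH(CH=CH2): pendant –CH=CH2: C=C double bond → alkene.
  CH(COCH3): pendant –COCH3: carbonyl C bonded to two carbons → ketone.
  CH(CHO): pendant –CHO: carbonyl C bonded to C and H → aldehyde.
  COOCH3: –C(=O)OCH3: carbonyl C bonded to C and to –OCH3 → ester (not ketone + ether).
Distinct types present: aldehyde, alkene, arene, ester, ether, ketone.

6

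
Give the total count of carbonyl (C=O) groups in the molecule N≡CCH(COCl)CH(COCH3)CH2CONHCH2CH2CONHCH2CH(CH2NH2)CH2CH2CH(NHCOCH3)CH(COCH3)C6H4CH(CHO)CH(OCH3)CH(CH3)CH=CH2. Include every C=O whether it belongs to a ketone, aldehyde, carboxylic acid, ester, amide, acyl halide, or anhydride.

CH(COCl): acyl halide, 1 C=O (running total 1).
CH(COCH3): ketone, 1 C=O (running total 2).
CH2CONHCH2: amide, 1 C=O (running total 3).
CH2CONHCH2: amide, 1 C=O (running total 4).
CH(NHCOCH3): amide, 1 C=O (running total 5).
CH(COCH3): ketone, 1 C=O (running total 6).
CH(CHO): aldehyde, 1 C=O (running total 7).

7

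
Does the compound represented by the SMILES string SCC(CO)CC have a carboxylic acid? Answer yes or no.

no

Working along the chain:
  HSCH2: –SH on an sp³ carbon → thiol.
  CH(CH2OH): pendant –CH2OH on an sp³ backbone C → alcohol.
The groups actually present are: alcohol, thiol.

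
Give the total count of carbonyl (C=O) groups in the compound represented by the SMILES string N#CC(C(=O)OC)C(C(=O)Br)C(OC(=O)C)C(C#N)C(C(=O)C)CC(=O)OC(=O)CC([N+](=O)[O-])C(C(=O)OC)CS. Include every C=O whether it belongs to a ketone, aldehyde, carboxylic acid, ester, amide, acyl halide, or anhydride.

7

CH(COOCH3): ester, 1 C=O (running total 1).
CH(COBr): acyl halide, 1 C=O (running total 2).
CH(OCOCH3): ester, 1 C=O (running total 3).
CH(COCH3): ketone, 1 C=O (running total 4).
CH2CO-O-COCH2: anhydride, 2 C=O (running total 6).
CH(COOCH3): ester, 1 C=O (running total 7).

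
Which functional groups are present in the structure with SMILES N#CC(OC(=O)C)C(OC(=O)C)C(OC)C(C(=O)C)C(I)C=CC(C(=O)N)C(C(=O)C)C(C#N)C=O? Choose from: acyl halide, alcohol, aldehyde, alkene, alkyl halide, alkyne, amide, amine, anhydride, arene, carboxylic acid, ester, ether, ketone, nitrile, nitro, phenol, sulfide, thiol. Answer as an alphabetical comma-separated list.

N≡C–: carbon triple-bonded to nitrogen → nitrile.
pendant –OC(=O)CH3: an acyloxy group → ester.
pendant –OC(=O)CH3: an acyloxy group → ester.
pendant –OCH3: C–O–C with sp³ C, no adjacent C=O → ether.
pendant –COCH3: carbonyl C bonded to two carbons → ketone.
halogen on an sp³ carbon → alkyl halide.
C=C double bond → alkene.
pendant –CONH2: carbonyl C bonded to C and N → amide.
pendant –COCH3: carbonyl C bonded to two carbons → ketone.
pendant –C≡N: nitrile.
terminal –CHO: carbonyl C bonded to H and C → aldehyde.

aldehyde, alkene, alkyl halide, amide, ester, ether, ketone, nitrile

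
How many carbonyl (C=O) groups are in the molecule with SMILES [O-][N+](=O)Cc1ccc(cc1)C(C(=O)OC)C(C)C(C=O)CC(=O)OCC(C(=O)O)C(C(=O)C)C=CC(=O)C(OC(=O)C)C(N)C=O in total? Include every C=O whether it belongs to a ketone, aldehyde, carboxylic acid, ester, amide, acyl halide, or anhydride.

CH(COOCH3): ester, 1 C=O (running total 1).
CH(CHO): aldehyde, 1 C=O (running total 2).
CH2COOCH2: ester, 1 C=O (running total 3).
CH(COOH): carboxylic acid, 1 C=O (running total 4).
CH(COCH3): ketone, 1 C=O (running total 5).
CO: ketone, 1 C=O (running total 6).
CH(OCOCH3): ester, 1 C=O (running total 7).
CHO: aldehyde, 1 C=O (running total 8).

8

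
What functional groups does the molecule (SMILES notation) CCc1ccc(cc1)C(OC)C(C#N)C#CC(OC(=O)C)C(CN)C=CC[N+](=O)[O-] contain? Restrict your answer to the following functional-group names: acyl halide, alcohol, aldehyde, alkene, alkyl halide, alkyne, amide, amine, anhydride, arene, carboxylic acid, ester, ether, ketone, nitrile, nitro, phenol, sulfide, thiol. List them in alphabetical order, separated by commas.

Reading the structure from left to right:
  C6H4: para-disubstituted benzene ring → arene.
  CH(OCH3): pendant –OCH3: C–O–C with sp³ C, no adjacent C=O → ether.
  CH(CN): pendant –C≡N: nitrile.
  C≡C: C≡C triple bond → alkyne.
  CH(OCOCH3): pendant –OC(=O)CH3: an acyloxy group → ester.
  CH(CH2NH2): pendant –CH2NH2: N on sp³ C, no adjacent C=O → amine.
  CH=CH: C=C double bond → alkene.
  CH2NO2: –NO2 on carbon → nitro group.

alkene, alkyne, amine, arene, ester, ether, nitrile, nitro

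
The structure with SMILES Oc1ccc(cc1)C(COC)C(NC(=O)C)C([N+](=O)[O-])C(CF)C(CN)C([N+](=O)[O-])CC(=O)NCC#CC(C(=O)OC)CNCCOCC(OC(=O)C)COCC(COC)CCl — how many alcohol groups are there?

0

–OH attached directly to an aromatic ring → phenol (not alcohol); the ring itself is an arene.
pendant –CH2OCH3: C–O–C linkage → ether.
pendant –NHC(=O)CH3: N bonded to a carbonyl → amide (not amine).
–NO2 on an sp³ carbon → nitro (the N=O is not a carbonyl).
pendant –CH2X: halogen on sp³ carbon → alkyl halide.
pendant –CH2NH2: N on sp³ C, no adjacent C=O → amine.
–NO2 on an sp³ carbon → nitro (the N=O is not a carbonyl).
–C(=O)–N– linkage → amide (the N is not an amine).
C≡C triple bond → alkyne.
pendant –COOCH3: carbonyl C bonded to C and –OCH3 → ester.
C–N–C with sp³ carbons and no adjacent C=O → amine (secondary).
C–O–C with sp³ carbons on both sides and no adjacent C=O → ether.
pendant –OC(=O)CH3: an acyloxy group → ester.
C–O–C with sp³ carbons on both sides and no adjacent C=O → ether.
pendant –CH2OCH3: C–O–C linkage → ether.
halogen on an sp³ carbon → alkyl halide.
No segment is a alcohol: HOC6H4 is arene/phenol, not alcohol; CH(CH2OCH3) is ether, not alcohol; CH2OCH2 is ether, not alcohol. → 0.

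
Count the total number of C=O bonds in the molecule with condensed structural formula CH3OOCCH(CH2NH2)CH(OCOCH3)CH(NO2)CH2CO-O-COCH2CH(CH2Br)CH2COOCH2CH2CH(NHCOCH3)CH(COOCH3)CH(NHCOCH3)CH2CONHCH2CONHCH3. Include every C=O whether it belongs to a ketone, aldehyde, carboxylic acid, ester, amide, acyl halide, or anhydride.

10

CH3OOC: ester, 1 C=O (running total 1).
CH(OCOCH3): ester, 1 C=O (running total 2).
CH2CO-O-COCH2: anhydride, 2 C=O (running total 4).
CH2COOCH2: ester, 1 C=O (running total 5).
CH(NHCOCH3): amide, 1 C=O (running total 6).
CH(COOCH3): ester, 1 C=O (running total 7).
CH(NHCOCH3): amide, 1 C=O (running total 8).
CH2CONHCH2: amide, 1 C=O (running total 9).
CONHCH3: amide, 1 C=O (running total 10).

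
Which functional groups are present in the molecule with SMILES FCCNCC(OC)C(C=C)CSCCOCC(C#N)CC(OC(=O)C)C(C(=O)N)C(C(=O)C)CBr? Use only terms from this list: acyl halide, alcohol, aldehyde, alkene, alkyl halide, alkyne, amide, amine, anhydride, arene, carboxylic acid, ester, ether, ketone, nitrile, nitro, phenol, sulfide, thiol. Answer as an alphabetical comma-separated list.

alkene, alkyl halide, amide, amine, ester, ether, ketone, nitrile, sulfide

halogen on an sp³ carbon → alkyl halide.
C–N–C with sp³ carbons and no adjacent C=O → amine (secondary).
pendant –OCH3: C–O–C with sp³ C, no adjacent C=O → ether.
pendant –CH=CH2: C=C double bond → alkene.
C–S–C linkage → sulfide (thioether).
C–O–C with sp³ carbons on both sides and no adjacent C=O → ether.
pendant –C≡N: nitrile.
pendant –OC(=O)CH3: an acyloxy group → ester.
pendant –CONH2: carbonyl C bonded to C and N → amide.
pendant –COCH3: carbonyl C bonded to two carbons → ketone.
halogen on an sp³ carbon → alkyl halide.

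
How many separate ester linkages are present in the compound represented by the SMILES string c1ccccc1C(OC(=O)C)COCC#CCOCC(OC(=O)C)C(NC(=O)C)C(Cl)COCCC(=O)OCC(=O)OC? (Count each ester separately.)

4

C6H5– phenyl ring → arene.
pendant –OC(=O)CH3: an acyloxy group → ester.
C–O–C with sp³ carbons on both sides and no adjacent C=O → ether.
C≡C triple bond → alkyne.
C–O–C with sp³ carbons on both sides and no adjacent C=O → ether.
pendant –OC(=O)CH3: an acyloxy group → ester.
pendant –NHC(=O)CH3: N bonded to a carbonyl → amide (not amine).
halogen on an sp³ carbon → alkyl halide.
C–O–C with sp³ carbons on both sides and no adjacent C=O → ether.
–C(=O)–O–C with C on the carbonyl side → ester.
–C(=O)OCH3: carbonyl C bonded to C and to –OCH3 → ester (not ketone + ether).
Ester appears at: CH(OCOCH3), CH(OCOCH3), CH2COOCH2, COOCH3 → 4.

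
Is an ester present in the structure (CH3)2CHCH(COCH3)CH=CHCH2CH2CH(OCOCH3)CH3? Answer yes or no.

pendant –COCH3: carbonyl C bonded to two carbons → ketone.
C=C double bond → alkene.
pendant –OC(=O)CH3: an acyloxy group → ester.
The CH(OCOCH3) segment supplies the ester: pendant –OC(=O)CH3: an acyloxy group → ester.

yes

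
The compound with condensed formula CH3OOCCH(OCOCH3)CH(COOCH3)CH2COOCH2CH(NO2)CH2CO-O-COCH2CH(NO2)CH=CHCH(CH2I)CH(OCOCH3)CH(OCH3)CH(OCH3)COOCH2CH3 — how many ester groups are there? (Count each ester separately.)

6

CH3O–C(=O)–: carbonyl C bonded to C and to –OCH3 → ester (not ketone + ether).
pendant –OC(=O)CH3: an acyloxy group → ester.
pendant –COOCH3: carbonyl C bonded to C and –OCH3 → ester.
–C(=O)–O–C with C on the carbonyl side → ester.
–NO2 on an sp³ carbon → nitro (the N=O is not a carbonyl).
two acyl groups sharing one oxygen, –C(=O)–O–C(=O)– → anhydride.
–NO2 on an sp³ carbon → nitro (the N=O is not a carbonyl).
C=C double bond → alkene.
pendant –CH2X: halogen on sp³ carbon → alkyl halide.
pendant –OC(=O)CH3: an acyloxy group → ester.
pendant –OCH3: C–O–C with sp³ C, no adjacent C=O → ether.
pendant –OCH3: C–O–C with sp³ C, no adjacent C=O → ether.
–C(=O)OCH2CH3: carbonyl C bonded to C and to –OEt → ester.
Ester appears at: CH3OOC, CH(OCOCH3), CH(COOCH3), CH2COOCH2, CH(OCOCH3), COOCH2CH3 → 6.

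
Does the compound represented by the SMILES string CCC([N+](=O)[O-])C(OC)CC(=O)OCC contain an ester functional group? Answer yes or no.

–NO2 on an sp³ carbon → nitro (the N=O is not a carbonyl).
pendant –OCH3: C–O–C with sp³ C, no adjacent C=O → ether.
–C(=O)–O–C with C on the carbonyl side → ester.
The CH2COOCH2 segment supplies the ester: –C(=O)–O–C with C on the carbonyl side → ester.

yes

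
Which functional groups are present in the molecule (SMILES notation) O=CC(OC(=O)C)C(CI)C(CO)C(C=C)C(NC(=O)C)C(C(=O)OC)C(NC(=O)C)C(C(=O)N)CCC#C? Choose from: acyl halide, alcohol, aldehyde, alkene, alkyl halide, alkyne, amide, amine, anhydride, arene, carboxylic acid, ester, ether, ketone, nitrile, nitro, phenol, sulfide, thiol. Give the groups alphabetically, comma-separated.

alcohol, aldehyde, alkene, alkyl halide, alkyne, amide, ester

terminal –CHO: carbonyl C bonded to H and C → aldehyde.
pendant –OC(=O)CH3: an acyloxy group → ester.
pendant –CH2X: halogen on sp³ carbon → alkyl halide.
pendant –CH2OH on an sp³ backbone C → alcohol.
pendant –CH=CH2: C=C double bond → alkene.
pendant –NHC(=O)CH3: N bonded to a carbonyl → amide (not amine).
pendant –COOCH3: carbonyl C bonded to C and –OCH3 → ester.
pendant –NHC(=O)CH3: N bonded to a carbonyl → amide (not amine).
pendant –CONH2: carbonyl C bonded to C and N → amide.
C≡C triple bond → alkyne.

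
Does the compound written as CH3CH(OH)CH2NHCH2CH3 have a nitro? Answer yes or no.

no

Taking each segment in turn:
  CH(OH): –OH on an sp³ carbon → alcohol (secondary).
  CH2NHCH2: C–N–C with sp³ carbons and no adjacent C=O → amine (secondary).
The groups actually present are: alcohol, amine.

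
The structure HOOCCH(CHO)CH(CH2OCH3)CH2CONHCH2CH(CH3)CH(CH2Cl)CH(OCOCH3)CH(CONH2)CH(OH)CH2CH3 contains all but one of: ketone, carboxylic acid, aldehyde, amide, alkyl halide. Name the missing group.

ketone

alkyl halide: present (CH(CH2Cl) — pendant –CH2X: halogen on sp³ carbon → alkyl halide).
amide: present (CH2CONHCH2 — –C(=O)–N– linkage → amide (the N is not an amine)).
carboxylic acid: present (HOOC — –COOH: carbonyl C bonded to –OH and C → carboxylic acid (the –OH is not a separate alcohol)).
aldehyde: present (CH(CHO) — pendant –CHO: carbonyl C bonded to C and H → aldehyde).
ketone: absent. In CH(OCOCH3), the C=O is bonded to an –O–C group, which defines an ester, not a ketone. In each of CH2CONHCH2 and CH(CONH2), the C=O is bonded to nitrogen, which defines an amide, not a ketone. In HOOC, the C=O bears an –OH, making it a carboxylic acid rather than a ketone. In CH(CHO), the carbonyl carbon carries an H, so it is an aldehyde, not a ketone.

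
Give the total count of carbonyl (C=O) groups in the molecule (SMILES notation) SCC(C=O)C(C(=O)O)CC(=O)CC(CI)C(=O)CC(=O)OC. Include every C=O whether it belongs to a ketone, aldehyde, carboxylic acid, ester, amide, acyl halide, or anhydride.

CH(CHO): aldehyde, 1 C=O (running total 1).
CH(COOH): carboxylic acid, 1 C=O (running total 2).
CO: ketone, 1 C=O (running total 3).
CO: ketone, 1 C=O (running total 4).
COOCH3: ester, 1 C=O (running total 5).

5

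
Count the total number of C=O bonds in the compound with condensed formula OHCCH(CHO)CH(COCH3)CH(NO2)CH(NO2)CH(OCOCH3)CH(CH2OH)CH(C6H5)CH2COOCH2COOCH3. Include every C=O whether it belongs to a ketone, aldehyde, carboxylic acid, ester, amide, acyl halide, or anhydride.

OHC: aldehyde, 1 C=O (running total 1).
CH(CHO): aldehyde, 1 C=O (running total 2).
CH(COCH3): ketone, 1 C=O (running total 3).
CH(OCOCH3): ester, 1 C=O (running total 4).
CH2COOCH2: ester, 1 C=O (running total 5).
COOCH3: ester, 1 C=O (running total 6).

6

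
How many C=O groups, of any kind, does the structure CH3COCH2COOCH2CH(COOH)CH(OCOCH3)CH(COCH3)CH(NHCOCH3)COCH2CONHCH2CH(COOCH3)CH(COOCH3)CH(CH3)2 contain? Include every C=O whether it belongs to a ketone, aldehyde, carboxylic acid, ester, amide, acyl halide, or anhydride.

10

CO: ketone, 1 C=O (running total 1).
CH2COOCH2: ester, 1 C=O (running total 2).
CH(COOH): carboxylic acid, 1 C=O (running total 3).
CH(OCOCH3): ester, 1 C=O (running total 4).
CH(COCH3): ketone, 1 C=O (running total 5).
CH(NHCOCH3): amide, 1 C=O (running total 6).
CO: ketone, 1 C=O (running total 7).
CH2CONHCH2: amide, 1 C=O (running total 8).
CH(COOCH3): ester, 1 C=O (running total 9).
CH(COOCH3): ester, 1 C=O (running total 10).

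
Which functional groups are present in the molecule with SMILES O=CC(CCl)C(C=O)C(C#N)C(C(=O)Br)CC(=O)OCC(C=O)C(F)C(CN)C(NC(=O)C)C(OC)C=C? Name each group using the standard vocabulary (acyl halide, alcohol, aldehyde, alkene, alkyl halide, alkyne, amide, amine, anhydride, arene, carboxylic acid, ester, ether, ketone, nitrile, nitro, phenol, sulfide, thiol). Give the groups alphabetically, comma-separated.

terminal –CHO: carbonyl C bonded to H and C → aldehyde.
pendant –CH2X: halogen on sp³ carbon → alkyl halide.
pendant –CHO: carbonyl C bonded to C and H → aldehyde.
pendant –C≡N: nitrile.
pendant –C(=O)X: carbonyl C bonded to C and halogen → acyl halide.
–C(=O)–O–C with C on the carbonyl side → ester.
pendant –CHO: carbonyl C bonded to C and H → aldehyde.
halogen on an sp³ carbon → alkyl halide.
pendant –CH2NH2: N on sp³ C, no adjacent C=O → amine.
pendant –NHC(=O)CH3: N bonded to a carbonyl → amide (not amine).
pendant –OCH3: C–O–C with sp³ C, no adjacent C=O → ether.
C=C double bond → alkene.

acyl halide, aldehyde, alkene, alkyl halide, amide, amine, ester, ether, nitrile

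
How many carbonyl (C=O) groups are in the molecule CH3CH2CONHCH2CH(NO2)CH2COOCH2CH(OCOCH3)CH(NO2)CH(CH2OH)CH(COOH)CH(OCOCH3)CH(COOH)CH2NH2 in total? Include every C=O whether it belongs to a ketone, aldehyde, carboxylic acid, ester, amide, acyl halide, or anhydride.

6

CH2CONHCH2: amide, 1 C=O (running total 1).
CH2COOCH2: ester, 1 C=O (running total 2).
CH(OCOCH3): ester, 1 C=O (running total 3).
CH(COOH): carboxylic acid, 1 C=O (running total 4).
CH(OCOCH3): ester, 1 C=O (running total 5).
CH(COOH): carboxylic acid, 1 C=O (running total 6).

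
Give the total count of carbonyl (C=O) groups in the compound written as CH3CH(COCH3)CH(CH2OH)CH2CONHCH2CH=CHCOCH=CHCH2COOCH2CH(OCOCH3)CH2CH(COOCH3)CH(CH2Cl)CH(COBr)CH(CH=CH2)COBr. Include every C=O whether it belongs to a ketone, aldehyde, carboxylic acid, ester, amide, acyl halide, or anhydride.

8

CH(COCH3): ketone, 1 C=O (running total 1).
CH2CONHCH2: amide, 1 C=O (running total 2).
CO: ketone, 1 C=O (running total 3).
CH2COOCH2: ester, 1 C=O (running total 4).
CH(OCOCH3): ester, 1 C=O (running total 5).
CH(COOCH3): ester, 1 C=O (running total 6).
CH(COBr): acyl halide, 1 C=O (running total 7).
COBr: acyl halide, 1 C=O (running total 8).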